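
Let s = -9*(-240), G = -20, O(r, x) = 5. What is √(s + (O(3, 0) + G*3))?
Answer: √2105 ≈ 45.880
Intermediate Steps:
s = 2160
√(s + (O(3, 0) + G*3)) = √(2160 + (5 - 20*3)) = √(2160 + (5 - 60)) = √(2160 - 55) = √2105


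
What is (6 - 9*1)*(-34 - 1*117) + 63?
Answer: 516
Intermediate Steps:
(6 - 9*1)*(-34 - 1*117) + 63 = (6 - 9)*(-34 - 117) + 63 = -3*(-151) + 63 = 453 + 63 = 516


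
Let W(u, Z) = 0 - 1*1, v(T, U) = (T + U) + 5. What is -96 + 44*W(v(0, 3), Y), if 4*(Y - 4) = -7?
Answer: -140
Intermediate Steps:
Y = 9/4 (Y = 4 + (¼)*(-7) = 4 - 7/4 = 9/4 ≈ 2.2500)
v(T, U) = 5 + T + U
W(u, Z) = -1 (W(u, Z) = 0 - 1 = -1)
-96 + 44*W(v(0, 3), Y) = -96 + 44*(-1) = -96 - 44 = -140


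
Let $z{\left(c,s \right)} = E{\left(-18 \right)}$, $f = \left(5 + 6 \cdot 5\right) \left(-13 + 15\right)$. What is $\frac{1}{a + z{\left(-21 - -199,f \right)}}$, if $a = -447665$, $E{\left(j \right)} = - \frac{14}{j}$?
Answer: $- \frac{9}{4028978} \approx -2.2338 \cdot 10^{-6}$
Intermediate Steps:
$f = 70$ ($f = \left(5 + 30\right) 2 = 35 \cdot 2 = 70$)
$z{\left(c,s \right)} = \frac{7}{9}$ ($z{\left(c,s \right)} = - \frac{14}{-18} = \left(-14\right) \left(- \frac{1}{18}\right) = \frac{7}{9}$)
$\frac{1}{a + z{\left(-21 - -199,f \right)}} = \frac{1}{-447665 + \frac{7}{9}} = \frac{1}{- \frac{4028978}{9}} = - \frac{9}{4028978}$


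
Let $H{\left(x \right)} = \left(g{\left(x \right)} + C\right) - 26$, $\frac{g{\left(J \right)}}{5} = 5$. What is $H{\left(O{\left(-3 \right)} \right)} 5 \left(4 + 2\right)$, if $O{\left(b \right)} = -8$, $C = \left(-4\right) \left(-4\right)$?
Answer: $450$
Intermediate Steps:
$g{\left(J \right)} = 25$ ($g{\left(J \right)} = 5 \cdot 5 = 25$)
$C = 16$
$H{\left(x \right)} = 15$ ($H{\left(x \right)} = \left(25 + 16\right) - 26 = 41 - 26 = 15$)
$H{\left(O{\left(-3 \right)} \right)} 5 \left(4 + 2\right) = 15 \cdot 5 \left(4 + 2\right) = 15 \cdot 5 \cdot 6 = 15 \cdot 30 = 450$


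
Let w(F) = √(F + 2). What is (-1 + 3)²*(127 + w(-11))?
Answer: 508 + 12*I ≈ 508.0 + 12.0*I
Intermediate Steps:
w(F) = √(2 + F)
(-1 + 3)²*(127 + w(-11)) = (-1 + 3)²*(127 + √(2 - 11)) = 2²*(127 + √(-9)) = 4*(127 + 3*I) = 508 + 12*I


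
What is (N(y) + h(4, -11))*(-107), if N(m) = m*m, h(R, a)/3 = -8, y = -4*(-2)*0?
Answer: 2568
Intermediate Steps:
y = 0 (y = 8*0 = 0)
h(R, a) = -24 (h(R, a) = 3*(-8) = -24)
N(m) = m**2
(N(y) + h(4, -11))*(-107) = (0**2 - 24)*(-107) = (0 - 24)*(-107) = -24*(-107) = 2568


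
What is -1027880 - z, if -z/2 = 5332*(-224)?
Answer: -3416616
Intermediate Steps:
z = 2388736 (z = -10664*(-224) = -2*(-1194368) = 2388736)
-1027880 - z = -1027880 - 1*2388736 = -1027880 - 2388736 = -3416616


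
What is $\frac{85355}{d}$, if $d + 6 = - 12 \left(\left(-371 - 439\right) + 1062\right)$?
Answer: $- \frac{17071}{606} \approx -28.17$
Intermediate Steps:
$d = -3030$ ($d = -6 - 12 \left(\left(-371 - 439\right) + 1062\right) = -6 - 12 \left(-810 + 1062\right) = -6 - 3024 = -3030$)
$\frac{85355}{d} = \frac{85355}{-3030} = 85355 \left(- \frac{1}{3030}\right) = - \frac{17071}{606}$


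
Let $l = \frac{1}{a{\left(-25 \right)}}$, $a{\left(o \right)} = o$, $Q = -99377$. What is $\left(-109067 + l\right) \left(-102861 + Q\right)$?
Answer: $\frac{551437500888}{25} \approx 2.2057 \cdot 10^{10}$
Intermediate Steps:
$l = - \frac{1}{25}$ ($l = \frac{1}{-25} = - \frac{1}{25} \approx -0.04$)
$\left(-109067 + l\right) \left(-102861 + Q\right) = \left(-109067 - \frac{1}{25}\right) \left(-102861 - 99377\right) = \left(- \frac{2726676}{25}\right) \left(-202238\right) = \frac{551437500888}{25}$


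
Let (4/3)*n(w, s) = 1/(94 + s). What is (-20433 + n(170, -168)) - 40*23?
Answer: -6320491/296 ≈ -21353.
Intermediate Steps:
n(w, s) = 3/(4*(94 + s))
(-20433 + n(170, -168)) - 40*23 = (-20433 + 3/(4*(94 - 168))) - 40*23 = (-20433 + (¾)/(-74)) - 920 = (-20433 + (¾)*(-1/74)) - 920 = (-20433 - 3/296) - 920 = -6048171/296 - 920 = -6320491/296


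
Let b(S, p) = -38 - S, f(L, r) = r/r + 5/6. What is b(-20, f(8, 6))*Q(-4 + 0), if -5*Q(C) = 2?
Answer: 36/5 ≈ 7.2000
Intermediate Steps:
f(L, r) = 11/6 (f(L, r) = 1 + 5*(⅙) = 1 + ⅚ = 11/6)
Q(C) = -⅖ (Q(C) = -⅕*2 = -⅖)
b(-20, f(8, 6))*Q(-4 + 0) = (-38 - 1*(-20))*(-⅖) = (-38 + 20)*(-⅖) = -18*(-⅖) = 36/5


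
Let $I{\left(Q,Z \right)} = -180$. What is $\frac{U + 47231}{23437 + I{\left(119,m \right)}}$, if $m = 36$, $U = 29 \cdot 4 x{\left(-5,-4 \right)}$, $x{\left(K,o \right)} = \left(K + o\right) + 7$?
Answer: $\frac{46999}{23257} \approx 2.0209$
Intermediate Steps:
$x{\left(K,o \right)} = 7 + K + o$
$U = -232$ ($U = 29 \cdot 4 \left(7 - 5 - 4\right) = 116 \left(-2\right) = -232$)
$\frac{U + 47231}{23437 + I{\left(119,m \right)}} = \frac{-232 + 47231}{23437 - 180} = \frac{46999}{23257}$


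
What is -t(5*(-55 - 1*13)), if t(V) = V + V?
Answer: 680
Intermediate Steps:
t(V) = 2*V
-t(5*(-55 - 1*13)) = -2*5*(-55 - 1*13) = -2*5*(-55 - 13) = -2*5*(-68) = -2*(-340) = -1*(-680) = 680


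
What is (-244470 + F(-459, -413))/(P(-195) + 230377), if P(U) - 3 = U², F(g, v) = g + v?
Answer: -245342/268405 ≈ -0.91407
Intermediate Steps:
P(U) = 3 + U²
(-244470 + F(-459, -413))/(P(-195) + 230377) = (-244470 + (-459 - 413))/((3 + (-195)²) + 230377) = (-244470 - 872)/((3 + 38025) + 230377) = -245342/(38028 + 230377) = -245342/268405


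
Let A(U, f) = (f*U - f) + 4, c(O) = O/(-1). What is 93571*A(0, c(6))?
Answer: 935710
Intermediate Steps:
c(O) = -O (c(O) = O*(-1) = -O)
A(U, f) = 4 - f + U*f (A(U, f) = (U*f - f) + 4 = (-f + U*f) + 4 = 4 - f + U*f)
93571*A(0, c(6)) = 93571*(4 - (-1)*6 + 0*(-1*6)) = 93571*(4 - 1*(-6) + 0*(-6)) = 93571*(4 + 6 + 0) = 93571*10 = 935710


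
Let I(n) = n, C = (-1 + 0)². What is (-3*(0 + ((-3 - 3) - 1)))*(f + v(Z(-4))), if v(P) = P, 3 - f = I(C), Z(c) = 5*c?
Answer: -378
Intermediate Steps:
C = 1 (C = (-1)² = 1)
f = 2 (f = 3 - 1*1 = 3 - 1 = 2)
(-3*(0 + ((-3 - 3) - 1)))*(f + v(Z(-4))) = (-3*(0 + ((-3 - 3) - 1)))*(2 + 5*(-4)) = (-3*(0 + (-6 - 1)))*(2 - 20) = -3*(0 - 7)*(-18) = -3*(-7)*(-18) = 21*(-18) = -378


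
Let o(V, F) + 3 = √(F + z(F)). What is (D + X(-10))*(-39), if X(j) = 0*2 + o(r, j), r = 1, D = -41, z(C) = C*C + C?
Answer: 1716 - 156*√5 ≈ 1367.2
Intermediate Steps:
z(C) = C + C² (z(C) = C² + C = C + C²)
o(V, F) = -3 + √(F + F*(1 + F))
X(j) = -3 + √(j*(2 + j)) (X(j) = 0*2 + (-3 + √(j*(2 + j))) = 0 + (-3 + √(j*(2 + j))) = -3 + √(j*(2 + j)))
(D + X(-10))*(-39) = (-41 + (-3 + √(-10*(2 - 10))))*(-39) = (-41 + (-3 + √(-10*(-8))))*(-39) = (-41 + (-3 + √80))*(-39) = (-41 + (-3 + 4*√5))*(-39) = (-44 + 4*√5)*(-39) = 1716 - 156*√5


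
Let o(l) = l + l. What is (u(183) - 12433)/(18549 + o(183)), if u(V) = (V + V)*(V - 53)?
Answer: 35147/18915 ≈ 1.8582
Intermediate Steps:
o(l) = 2*l
u(V) = 2*V*(-53 + V) (u(V) = (2*V)*(-53 + V) = 2*V*(-53 + V))
(u(183) - 12433)/(18549 + o(183)) = (2*183*(-53 + 183) - 12433)/(18549 + 2*183) = (2*183*130 - 12433)/(18549 + 366) = (47580 - 12433)/18915 = 35147*(1/18915) = 35147/18915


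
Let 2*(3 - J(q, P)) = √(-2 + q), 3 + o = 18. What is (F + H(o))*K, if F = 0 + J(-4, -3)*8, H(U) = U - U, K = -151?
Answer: -3624 + 604*I*√6 ≈ -3624.0 + 1479.5*I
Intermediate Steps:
o = 15 (o = -3 + 18 = 15)
H(U) = 0
J(q, P) = 3 - √(-2 + q)/2
F = 24 - 4*I*√6 (F = 0 + (3 - √(-2 - 4)/2)*8 = 0 + (3 - I*√6/2)*8 = 0 + (24 - 4*I*√6) = 24 - 4*I*√6 ≈ 24.0 - 9.798*I)
(F + H(o))*K = ((24 - 4*I*√6) + 0)*(-151) = (24 - 4*I*√6)*(-151) = -3624 + 604*I*√6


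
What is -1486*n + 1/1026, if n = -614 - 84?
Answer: 1064195929/1026 ≈ 1.0372e+6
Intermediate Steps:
n = -698
-1486*n + 1/1026 = -1486*(-698) + 1/1026 = 1037228 + 1/1026 = 1064195929/1026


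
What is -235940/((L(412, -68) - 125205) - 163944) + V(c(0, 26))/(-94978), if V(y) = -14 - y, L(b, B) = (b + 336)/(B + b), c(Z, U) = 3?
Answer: 1927606134179/2361782499206 ≈ 0.81617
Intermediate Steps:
L(b, B) = (336 + b)/(B + b)
-235940/((L(412, -68) - 125205) - 163944) + V(c(0, 26))/(-94978) = -235940/(((336 + 412)/(-68 + 412) - 125205) - 163944) + (-14 - 1*3)/(-94978) = -235940/((748/344 - 125205) - 163944) + (-14 - 3)*(-1/94978) = -235940/(((1/344)*748 - 125205) - 163944) - 17*(-1/94978) = -235940/((187/86 - 125205) - 163944) + 17/94978 = -235940/(-10767443/86 - 163944) + 17/94978 = -235940/(-24866627/86) + 17/94978 = -235940*(-86/24866627) + 17/94978 = 20290840/24866627 + 17/94978 = 1927606134179/2361782499206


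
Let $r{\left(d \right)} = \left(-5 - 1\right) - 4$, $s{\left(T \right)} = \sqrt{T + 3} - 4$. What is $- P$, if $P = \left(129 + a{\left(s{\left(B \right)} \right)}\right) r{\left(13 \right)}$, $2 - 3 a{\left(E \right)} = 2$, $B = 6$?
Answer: $1290$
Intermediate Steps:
$s{\left(T \right)} = -4 + \sqrt{3 + T}$ ($s{\left(T \right)} = \sqrt{3 + T} - 4 = -4 + \sqrt{3 + T}$)
$a{\left(E \right)} = 0$ ($a{\left(E \right)} = \frac{2}{3} - \frac{2}{3} = 0$)
$r{\left(d \right)} = -10$ ($r{\left(d \right)} = -6 - 4 = -10$)
$P = -1290$ ($P = \left(129 + 0\right) \left(-10\right) = 129 \left(-10\right) = -1290$)
$- P = \left(-1\right) \left(-1290\right) = 1290$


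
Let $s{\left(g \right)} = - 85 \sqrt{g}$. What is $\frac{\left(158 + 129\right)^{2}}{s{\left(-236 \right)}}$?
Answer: $\frac{82369 i \sqrt{59}}{10030} \approx 63.08 i$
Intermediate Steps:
$\frac{\left(158 + 129\right)^{2}}{s{\left(-236 \right)}} = \frac{\left(158 + 129\right)^{2}}{\left(-85\right) \sqrt{-236}} = \frac{287^{2}}{\left(-85\right) 2 i \sqrt{59}} = \frac{82369}{\left(-170\right) i \sqrt{59}} = 82369 \frac{i \sqrt{59}}{10030} = \frac{82369 i \sqrt{59}}{10030}$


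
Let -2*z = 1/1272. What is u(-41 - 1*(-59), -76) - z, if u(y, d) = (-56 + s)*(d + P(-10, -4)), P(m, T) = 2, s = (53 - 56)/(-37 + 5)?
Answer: 657793/159 ≈ 4137.1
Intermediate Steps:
s = 3/32 (s = -3/(-32) = -3*(-1/32) = 3/32 ≈ 0.093750)
z = -1/2544 (z = -½/1272 = -½*1/1272 = -1/2544 ≈ -0.00039308)
u(y, d) = -1789/16 - 1789*d/32 (u(y, d) = (-56 + 3/32)*(d + 2) = -1789*(2 + d)/32 = -1789/16 - 1789*d/32)
u(-41 - 1*(-59), -76) - z = (-1789/16 - 1789/32*(-76)) - 1*(-1/2544) = (-1789/16 + 33991/8) + 1/2544 = 66193/16 + 1/2544 = 657793/159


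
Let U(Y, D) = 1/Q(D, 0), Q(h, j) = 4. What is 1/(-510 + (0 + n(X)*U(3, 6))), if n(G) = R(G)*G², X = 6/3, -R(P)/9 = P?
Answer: -1/528 ≈ -0.0018939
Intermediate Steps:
R(P) = -9*P
X = 2 (X = 6*(⅓) = 2)
U(Y, D) = ¼ (U(Y, D) = 1/4 = ¼)
n(G) = -9*G³ (n(G) = (-9*G)*G² = -9*G³)
1/(-510 + (0 + n(X)*U(3, 6))) = 1/(-510 + (0 - 9*2³*(¼))) = 1/(-510 + (0 - 9*8*(¼))) = 1/(-510 + (0 - 72*¼)) = 1/(-510 + (0 - 18)) = 1/(-510 - 18) = 1/(-528) = -1/528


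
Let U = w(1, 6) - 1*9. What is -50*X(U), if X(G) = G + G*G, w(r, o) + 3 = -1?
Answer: -7800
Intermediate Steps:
w(r, o) = -4 (w(r, o) = -3 - 1 = -4)
U = -13 (U = -4 - 1*9 = -4 - 9 = -13)
X(G) = G + G²
-50*X(U) = -(-650)*(1 - 13) = -(-650)*(-12) = -50*156 = -7800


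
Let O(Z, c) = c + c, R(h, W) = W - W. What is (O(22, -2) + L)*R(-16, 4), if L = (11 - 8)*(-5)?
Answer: 0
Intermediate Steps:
R(h, W) = 0
O(Z, c) = 2*c
L = -15 (L = 3*(-5) = -15)
(O(22, -2) + L)*R(-16, 4) = (2*(-2) - 15)*0 = (-4 - 15)*0 = -19*0 = 0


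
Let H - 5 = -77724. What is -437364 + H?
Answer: -515083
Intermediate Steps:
H = -77719 (H = 5 - 77724 = -77719)
-437364 + H = -437364 - 77719 = -515083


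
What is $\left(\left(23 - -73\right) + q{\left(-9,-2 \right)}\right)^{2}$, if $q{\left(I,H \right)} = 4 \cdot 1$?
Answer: $10000$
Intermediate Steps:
$q{\left(I,H \right)} = 4$
$\left(\left(23 - -73\right) + q{\left(-9,-2 \right)}\right)^{2} = \left(\left(23 - -73\right) + 4\right)^{2} = \left(\left(23 + 73\right) + 4\right)^{2} = \left(96 + 4\right)^{2} = 100^{2} = 10000$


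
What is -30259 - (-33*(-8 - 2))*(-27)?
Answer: -21349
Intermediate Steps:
-30259 - (-33*(-8 - 2))*(-27) = -30259 - (-33*(-10))*(-27) = -30259 - 330*(-27) = -30259 - 1*(-8910) = -30259 + 8910 = -21349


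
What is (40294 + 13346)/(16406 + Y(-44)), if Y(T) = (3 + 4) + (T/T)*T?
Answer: 53640/16369 ≈ 3.2769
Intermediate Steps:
Y(T) = 7 + T (Y(T) = 7 + 1*T = 7 + T)
(40294 + 13346)/(16406 + Y(-44)) = (40294 + 13346)/(16406 + (7 - 44)) = 53640/(16406 - 37) = 53640/16369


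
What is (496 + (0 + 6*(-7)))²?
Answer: 206116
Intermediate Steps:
(496 + (0 + 6*(-7)))² = (496 + (0 - 42))² = (496 - 42)² = 454² = 206116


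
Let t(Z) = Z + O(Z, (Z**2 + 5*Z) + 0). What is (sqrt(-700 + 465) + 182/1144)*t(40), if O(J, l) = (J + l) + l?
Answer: 6440/11 + 3680*I*sqrt(235) ≈ 585.45 + 56413.0*I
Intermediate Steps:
O(J, l) = J + 2*l
t(Z) = 2*Z**2 + 12*Z (t(Z) = Z + (Z + 2*((Z**2 + 5*Z) + 0)) = Z + (Z + 2*(Z**2 + 5*Z)) = Z + (Z + (2*Z**2 + 10*Z)) = Z + (2*Z**2 + 11*Z) = 2*Z**2 + 12*Z)
(sqrt(-700 + 465) + 182/1144)*t(40) = (sqrt(-700 + 465) + 182/1144)*(2*40*(6 + 40)) = (sqrt(-235) + 182*(1/1144))*(2*40*46) = (I*sqrt(235) + 7/44)*3680 = (7/44 + I*sqrt(235))*3680 = 6440/11 + 3680*I*sqrt(235)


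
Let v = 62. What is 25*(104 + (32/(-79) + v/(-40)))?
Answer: 806155/316 ≈ 2551.1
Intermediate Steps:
25*(104 + (32/(-79) + v/(-40))) = 25*(104 + (32/(-79) + 62/(-40))) = 25*(104 + (32*(-1/79) + 62*(-1/40))) = 25*(104 + (-32/79 - 31/20)) = 25*(104 - 3089/1580) = 25*(161231/1580) = 806155/316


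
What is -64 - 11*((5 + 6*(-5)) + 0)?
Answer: 211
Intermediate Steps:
-64 - 11*((5 + 6*(-5)) + 0) = -64 - 11*((5 - 30) + 0) = -64 - 11*(-25 + 0) = -64 - 11*(-25) = -64 + 275 = 211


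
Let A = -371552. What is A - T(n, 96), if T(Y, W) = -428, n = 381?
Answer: -371124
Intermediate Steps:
A - T(n, 96) = -371552 - 1*(-428) = -371552 + 428 = -371124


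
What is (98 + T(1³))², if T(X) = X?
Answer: 9801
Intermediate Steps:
(98 + T(1³))² = (98 + 1³)² = (98 + 1)² = 99² = 9801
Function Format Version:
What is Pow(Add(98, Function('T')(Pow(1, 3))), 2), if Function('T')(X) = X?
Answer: 9801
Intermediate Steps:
Pow(Add(98, Function('T')(Pow(1, 3))), 2) = Pow(Add(98, Pow(1, 3)), 2) = Pow(Add(98, 1), 2) = Pow(99, 2) = 9801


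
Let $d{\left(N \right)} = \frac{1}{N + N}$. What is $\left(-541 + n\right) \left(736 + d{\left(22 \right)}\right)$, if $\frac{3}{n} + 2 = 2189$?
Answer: $- \frac{1064354615}{2673} \approx -3.9819 \cdot 10^{5}$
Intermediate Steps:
$n = \frac{1}{729}$ ($n = \frac{3}{-2 + 2189} = \frac{3}{2187} = 3 \cdot \frac{1}{2187} = \frac{1}{729} \approx 0.0013717$)
$d{\left(N \right)} = \frac{1}{2 N}$
$\left(-541 + n\right) \left(736 + d{\left(22 \right)}\right) = \left(-541 + \frac{1}{729}\right) \left(736 + \frac{1}{2 \cdot 22}\right) = - \frac{394388 \left(736 + \frac{1}{2} \cdot \frac{1}{22}\right)}{729} = - \frac{394388 \left(736 + \frac{1}{44}\right)}{729} = \left(- \frac{394388}{729}\right) \frac{32385}{44} = - \frac{1064354615}{2673}$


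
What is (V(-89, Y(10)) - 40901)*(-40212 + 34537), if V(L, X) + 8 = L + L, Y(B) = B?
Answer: 233168725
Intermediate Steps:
V(L, X) = -8 + 2*L (V(L, X) = -8 + (L + L) = -8 + 2*L)
(V(-89, Y(10)) - 40901)*(-40212 + 34537) = ((-8 + 2*(-89)) - 40901)*(-40212 + 34537) = ((-8 - 178) - 40901)*(-5675) = (-186 - 40901)*(-5675) = -41087*(-5675) = 233168725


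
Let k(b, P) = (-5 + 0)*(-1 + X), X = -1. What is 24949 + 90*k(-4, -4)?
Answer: 25849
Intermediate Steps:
k(b, P) = 10 (k(b, P) = (-5 + 0)*(-1 - 1) = -5*(-2) = 10)
24949 + 90*k(-4, -4) = 24949 + 90*10 = 24949 + 900 = 25849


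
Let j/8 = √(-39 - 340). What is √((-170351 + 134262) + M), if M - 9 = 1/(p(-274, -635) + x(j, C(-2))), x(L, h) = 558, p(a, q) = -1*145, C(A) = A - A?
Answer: 3*I*√683792123/413 ≈ 189.95*I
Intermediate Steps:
C(A) = 0
p(a, q) = -145
j = 8*I*√379 (j = 8*√(-39 - 340) = 8*√(-379) = 8*(I*√379) = 8*I*√379 ≈ 155.74*I)
M = 3718/413 (M = 9 + 1/(-145 + 558) = 9 + 1/413 = 3718/413 ≈ 9.0024)
√((-170351 + 134262) + M) = √((-170351 + 134262) + 3718/413) = √(-36089 + 3718/413) = √(-14901039/413) = 3*I*√683792123/413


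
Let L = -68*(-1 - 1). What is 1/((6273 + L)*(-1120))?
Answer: -1/7178080 ≈ -1.3931e-7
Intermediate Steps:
L = 136 (L = -(-136) = -68*(-2) = 136)
1/((6273 + L)*(-1120)) = 1/((6273 + 136)*(-1120)) = -1/1120/6409 = (1/6409)*(-1/1120) = -1/7178080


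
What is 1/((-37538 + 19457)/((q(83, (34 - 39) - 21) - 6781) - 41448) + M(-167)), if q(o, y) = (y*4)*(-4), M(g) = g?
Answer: -47813/7966690 ≈ -0.0060016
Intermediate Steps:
q(o, y) = -16*y (q(o, y) = (4*y)*(-4) = -16*y)
1/((-37538 + 19457)/((q(83, (34 - 39) - 21) - 6781) - 41448) + M(-167)) = 1/((-37538 + 19457)/((-16*((34 - 39) - 21) - 6781) - 41448) - 167) = 1/(-18081/((-16*(-5 - 21) - 6781) - 41448) - 167) = 1/(-18081/((-16*(-26) - 6781) - 41448) - 167) = 1/(-18081/((416 - 6781) - 41448) - 167) = 1/(-18081/(-6365 - 41448) - 167) = 1/(-18081/(-47813) - 167) = 1/(-18081*(-1/47813) - 167) = 1/(18081/47813 - 167) = 1/(-7966690/47813) = -47813/7966690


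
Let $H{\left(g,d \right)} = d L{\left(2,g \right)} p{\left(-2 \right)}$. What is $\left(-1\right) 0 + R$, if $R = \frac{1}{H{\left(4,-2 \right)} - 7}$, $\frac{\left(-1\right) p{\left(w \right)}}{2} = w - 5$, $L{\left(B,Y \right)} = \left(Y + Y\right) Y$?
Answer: $- \frac{1}{903} \approx -0.0011074$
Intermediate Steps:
$L{\left(B,Y \right)} = 2 Y^{2}$ ($L{\left(B,Y \right)} = 2 Y Y = 2 Y^{2}$)
$p{\left(w \right)} = 10 - 2 w$ ($p{\left(w \right)} = - 2 \left(w - 5\right) = - 2 \left(-5 + w\right) = 10 - 2 w$)
$H{\left(g,d \right)} = 28 d g^{2}$ ($H{\left(g,d \right)} = d 2 g^{2} \left(10 - -4\right) = 2 d g^{2} \left(10 + 4\right) = 2 d g^{2} \cdot 14 = 28 d g^{2}$)
$R = - \frac{1}{903}$ ($R = \frac{1}{28 \left(-2\right) 4^{2} - 7} = \frac{1}{28 \left(-2\right) 16 - 7} = \frac{1}{-896 - 7} = \frac{1}{-903} = - \frac{1}{903} \approx -0.0011074$)
$\left(-1\right) 0 + R = \left(-1\right) 0 - \frac{1}{903} = 0 - \frac{1}{903} = - \frac{1}{903}$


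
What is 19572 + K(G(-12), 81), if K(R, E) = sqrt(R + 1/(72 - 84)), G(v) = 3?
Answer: 19572 + sqrt(105)/6 ≈ 19574.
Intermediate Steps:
K(R, E) = sqrt(-1/12 + R) (K(R, E) = sqrt(R + 1/(-12)) = sqrt(R - 1/12) = sqrt(-1/12 + R))
19572 + K(G(-12), 81) = 19572 + sqrt(-3 + 36*3)/6 = 19572 + sqrt(-3 + 108)/6 = 19572 + sqrt(105)/6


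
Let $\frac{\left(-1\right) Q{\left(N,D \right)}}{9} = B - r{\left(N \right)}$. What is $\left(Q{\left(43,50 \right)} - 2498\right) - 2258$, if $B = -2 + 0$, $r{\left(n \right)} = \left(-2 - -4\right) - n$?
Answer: $-5107$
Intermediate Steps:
$r{\left(n \right)} = 2 - n$ ($r{\left(n \right)} = \left(-2 + 4\right) - n = 2 - n$)
$B = -2$
$Q{\left(N,D \right)} = 36 - 9 N$ ($Q{\left(N,D \right)} = - 9 \left(-2 - \left(2 - N\right)\right) = - 9 \left(-2 + \left(-2 + N\right)\right) = - 9 \left(-4 + N\right) = 36 - 9 N$)
$\left(Q{\left(43,50 \right)} - 2498\right) - 2258 = \left(\left(36 - 387\right) - 2498\right) - 2258 = \left(-351 - 2498\right) - 2258 = -2849 - 2258 = -5107$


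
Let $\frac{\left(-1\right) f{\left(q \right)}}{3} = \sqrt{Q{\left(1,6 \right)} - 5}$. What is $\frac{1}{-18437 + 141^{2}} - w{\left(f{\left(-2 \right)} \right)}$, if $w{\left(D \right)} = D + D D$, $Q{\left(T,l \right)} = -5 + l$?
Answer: $\frac{51985}{1444} + 6 i \approx 36.001 + 6.0 i$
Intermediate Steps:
$f{\left(q \right)} = - 6 i$ ($f{\left(q \right)} = - 3 \sqrt{\left(-5 + 6\right) - 5} = - 3 \sqrt{1 - 5} = - 3 \sqrt{-4} = - 3 \cdot 2 i = - 6 i$)
$w{\left(D \right)} = D + D^{2}$
$\frac{1}{-18437 + 141^{2}} - w{\left(f{\left(-2 \right)} \right)} = \frac{1}{-18437 + 141^{2}} - - 6 i \left(1 - 6 i\right) = \frac{1}{-18437 + 19881} - - 6 i \left(1 - 6 i\right) = \frac{1}{1444} + 6 i \left(1 - 6 i\right)$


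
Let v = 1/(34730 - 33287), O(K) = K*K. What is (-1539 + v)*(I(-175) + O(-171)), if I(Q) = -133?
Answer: -64642347808/1443 ≈ -4.4797e+7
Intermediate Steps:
O(K) = K**2
v = 1/1443 ≈ 0.00069300
(-1539 + v)*(I(-175) + O(-171)) = (-1539 + 1/1443)*(-133 + (-171)**2) = -2220776*(-133 + 29241)/1443 = -2220776/1443*29108 = -64642347808/1443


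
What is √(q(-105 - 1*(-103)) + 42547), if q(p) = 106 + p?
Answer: 3*√4739 ≈ 206.52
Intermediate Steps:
√(q(-105 - 1*(-103)) + 42547) = √((106 + (-105 - 1*(-103))) + 42547) = √((106 + (-105 + 103)) + 42547) = √((106 - 2) + 42547) = √(104 + 42547) = √42651 = 3*√4739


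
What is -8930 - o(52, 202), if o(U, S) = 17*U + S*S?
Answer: -50618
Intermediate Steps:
o(U, S) = S² + 17*U (o(U, S) = 17*U + S² = S² + 17*U)
-8930 - o(52, 202) = -8930 - (202² + 17*52) = -8930 - (40804 + 884) = -8930 - 1*41688 = -8930 - 41688 = -50618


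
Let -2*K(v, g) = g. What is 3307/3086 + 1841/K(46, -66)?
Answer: 5790457/101838 ≈ 56.859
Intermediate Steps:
K(v, g) = -g/2
3307/3086 + 1841/K(46, -66) = 3307/3086 + 1841/((-½*(-66))) = 3307*(1/3086) + 1841/33 = 3307/3086 + 1841*(1/33) = 3307/3086 + 1841/33 = 5790457/101838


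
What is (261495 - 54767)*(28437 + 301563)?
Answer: 68220240000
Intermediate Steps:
(261495 - 54767)*(28437 + 301563) = 206728*330000 = 68220240000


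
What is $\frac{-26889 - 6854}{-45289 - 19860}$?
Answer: $\frac{823}{1589} \approx 0.51794$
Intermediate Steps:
$\frac{-26889 - 6854}{-45289 - 19860} = - \frac{33743}{-45289 - 19860} = - \frac{33743}{-65149} = \left(-33743\right) \left(- \frac{1}{65149}\right) = \frac{823}{1589}$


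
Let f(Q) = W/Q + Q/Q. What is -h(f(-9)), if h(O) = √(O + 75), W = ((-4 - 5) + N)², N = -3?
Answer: -2*√15 ≈ -7.7460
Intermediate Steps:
W = 144 (W = ((-4 - 5) - 3)² = (-9 - 3)² = (-12)² = 144)
f(Q) = 1 + 144/Q (f(Q) = 144/Q + Q/Q = 144/Q + 1 = 1 + 144/Q)
h(O) = √(75 + O)
-h(f(-9)) = -√(75 + (144 - 9)/(-9)) = -√(75 - ⅑*135) = -√(75 - 15) = -√60 = -2*√15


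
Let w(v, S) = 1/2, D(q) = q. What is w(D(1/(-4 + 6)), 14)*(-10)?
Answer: -5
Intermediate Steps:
w(v, S) = 1/2
w(D(1/(-4 + 6)), 14)*(-10) = (1/2)*(-10) = -5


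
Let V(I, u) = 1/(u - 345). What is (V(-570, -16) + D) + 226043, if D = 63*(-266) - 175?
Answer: 75488709/361 ≈ 2.0911e+5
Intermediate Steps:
V(I, u) = 1/(-345 + u)
D = -16933 (D = -16758 - 175 = -16933)
(V(-570, -16) + D) + 226043 = (1/(-345 - 16) - 16933) + 226043 = (1/(-361) - 16933) + 226043 = (-1/361 - 16933) + 226043 = -6112814/361 + 226043 = 75488709/361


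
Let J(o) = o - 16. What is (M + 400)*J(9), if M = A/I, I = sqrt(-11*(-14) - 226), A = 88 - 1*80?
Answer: -2800 + 14*I*sqrt(2)/3 ≈ -2800.0 + 6.5997*I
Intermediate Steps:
A = 8 (A = 88 - 80 = 8)
I = 6*I*sqrt(2) (I = sqrt(154 - 226) = sqrt(-72) = 6*I*sqrt(2) ≈ 8.4853*I)
J(o) = -16 + o
M = -2*I*sqrt(2)/3 (M = 8/((6*I*sqrt(2))) = 8*(-I*sqrt(2)/12) = -2*I*sqrt(2)/3 ≈ -0.94281*I)
(M + 400)*J(9) = (-2*I*sqrt(2)/3 + 400)*(-16 + 9) = (400 - 2*I*sqrt(2)/3)*(-7) = -2800 + 14*I*sqrt(2)/3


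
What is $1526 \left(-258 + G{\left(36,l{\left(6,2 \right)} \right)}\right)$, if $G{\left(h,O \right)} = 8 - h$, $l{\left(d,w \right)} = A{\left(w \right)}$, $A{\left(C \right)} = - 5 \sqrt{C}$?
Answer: $-436436$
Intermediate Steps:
$l{\left(d,w \right)} = - 5 \sqrt{w}$
$1526 \left(-258 + G{\left(36,l{\left(6,2 \right)} \right)}\right) = 1526 \left(-258 + \left(8 - 36\right)\right) = 1526 \left(-258 - 28\right) = 1526 \left(-286\right) = -436436$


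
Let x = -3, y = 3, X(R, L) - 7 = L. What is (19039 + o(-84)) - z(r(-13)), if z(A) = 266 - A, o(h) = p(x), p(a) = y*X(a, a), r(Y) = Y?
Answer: 18772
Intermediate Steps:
X(R, L) = 7 + L
p(a) = 21 + 3*a (p(a) = 3*(7 + a) = 21 + 3*a)
o(h) = 12 (o(h) = 21 + 3*(-3) = 21 - 9 = 12)
(19039 + o(-84)) - z(r(-13)) = (19039 + 12) - (266 - 1*(-13)) = 19051 - (266 + 13) = 19051 - 1*279 = 19051 - 279 = 18772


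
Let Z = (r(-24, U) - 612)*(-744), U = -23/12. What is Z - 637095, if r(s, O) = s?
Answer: -163911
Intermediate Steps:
U = -23/12 (U = -23*1/12 = -23/12 ≈ -1.9167)
Z = 473184 (Z = (-24 - 612)*(-744) = -636*(-744) = 473184)
Z - 637095 = 473184 - 637095 = -163911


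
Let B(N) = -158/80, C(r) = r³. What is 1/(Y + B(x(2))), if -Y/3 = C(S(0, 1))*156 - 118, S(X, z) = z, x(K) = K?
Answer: -40/4639 ≈ -0.0086225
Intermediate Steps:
B(N) = -79/40 (B(N) = -158*1/80 = -79/40)
Y = -114 (Y = -3*(1³*156 - 118) = -3*(1*156 - 118) = -3*(156 - 118) = -3*38 = -114)
1/(Y + B(x(2))) = 1/(-114 - 79/40) = 1/(-4639/40) = -40/4639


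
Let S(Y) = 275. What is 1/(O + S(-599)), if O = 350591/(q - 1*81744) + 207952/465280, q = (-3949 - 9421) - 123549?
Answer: 6358720040/1741294787731 ≈ 0.0036517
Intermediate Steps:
q = -136919 (q = -13370 - 123549 = -136919)
O = -7353223269/6358720040 (O = 350591/(-136919 - 1*81744) + 207952/465280 = 350591/(-136919 - 81744) + 207952*(1/465280) = 350591/(-218663) + 12997/29080 = 350591*(-1/218663) + 12997/29080 = -350591/218663 + 12997/29080 = -7353223269/6358720040 ≈ -1.1564)
1/(O + S(-599)) = 1/(-7353223269/6358720040 + 275) = 1/(1741294787731/6358720040) = 6358720040/1741294787731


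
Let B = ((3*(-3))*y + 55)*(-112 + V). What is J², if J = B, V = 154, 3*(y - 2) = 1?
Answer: 2039184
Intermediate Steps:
y = 7/3 (y = 2 + (⅓)*1 = 2 + ⅓ = 7/3 ≈ 2.3333)
B = 1428 (B = ((3*(-3))*(7/3) + 55)*(-112 + 154) = (-9*7/3 + 55)*42 = (-21 + 55)*42 = 34*42 = 1428)
J = 1428
J² = 1428² = 2039184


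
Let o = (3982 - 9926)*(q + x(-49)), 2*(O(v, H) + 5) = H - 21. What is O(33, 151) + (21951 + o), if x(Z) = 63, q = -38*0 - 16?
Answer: -257357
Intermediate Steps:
q = -16 (q = 0 - 16 = -16)
O(v, H) = -31/2 + H/2 (O(v, H) = -5 + (H - 21)/2 = -5 + (-21 + H)/2 = -5 + (-21/2 + H/2) = -31/2 + H/2)
o = -279368 (o = (3982 - 9926)*(-16 + 63) = -5944*47 = -279368)
O(33, 151) + (21951 + o) = (-31/2 + (1/2)*151) + (21951 - 279368) = (-31/2 + 151/2) - 257417 = 60 - 257417 = -257357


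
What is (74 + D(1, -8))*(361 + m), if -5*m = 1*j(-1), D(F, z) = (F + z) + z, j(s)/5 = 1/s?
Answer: 21358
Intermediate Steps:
j(s) = 5/s
D(F, z) = F + 2*z
m = 1 (m = -5/(-1)/5 = -5*(-1)/5 = -(-5)/5 = -⅕*(-5) = 1)
(74 + D(1, -8))*(361 + m) = (74 + (1 + 2*(-8)))*(361 + 1) = (74 + (1 - 16))*362 = (74 - 15)*362 = 59*362 = 21358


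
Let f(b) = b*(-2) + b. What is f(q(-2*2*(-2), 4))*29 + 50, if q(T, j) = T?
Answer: -182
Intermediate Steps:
f(b) = -b (f(b) = -2*b + b = -b)
f(q(-2*2*(-2), 4))*29 + 50 = -(-2*2)*(-2)*29 + 50 = -(-4)*(-2)*29 + 50 = -1*8*29 + 50 = -8*29 + 50 = -232 + 50 = -182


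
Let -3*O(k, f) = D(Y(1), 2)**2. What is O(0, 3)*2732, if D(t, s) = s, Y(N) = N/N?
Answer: -10928/3 ≈ -3642.7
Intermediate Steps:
Y(N) = 1
O(k, f) = -4/3 (O(k, f) = -1/3*2**2 = -1/3*4 = -4/3)
O(0, 3)*2732 = -4/3*2732 = -10928/3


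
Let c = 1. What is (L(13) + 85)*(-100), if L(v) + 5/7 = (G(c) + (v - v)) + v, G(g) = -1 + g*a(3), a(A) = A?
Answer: -69500/7 ≈ -9928.6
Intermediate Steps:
G(g) = -1 + 3*g (G(g) = -1 + g*3 = -1 + 3*g)
L(v) = 9/7 + v (L(v) = -5/7 + (((-1 + 3*1) + (v - v)) + v) = -5/7 + (((-1 + 3) + 0) + v) = -5/7 + ((2 + 0) + v) = -5/7 + (2 + v) = 9/7 + v)
(L(13) + 85)*(-100) = ((9/7 + 13) + 85)*(-100) = (100/7 + 85)*(-100) = (695/7)*(-100) = -69500/7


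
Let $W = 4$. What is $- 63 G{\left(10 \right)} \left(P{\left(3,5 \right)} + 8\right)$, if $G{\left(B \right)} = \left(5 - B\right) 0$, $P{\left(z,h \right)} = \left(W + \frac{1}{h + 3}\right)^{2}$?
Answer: $0$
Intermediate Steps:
$P{\left(z,h \right)} = \left(4 + \frac{1}{3 + h}\right)^{2}$ ($P{\left(z,h \right)} = \left(4 + \frac{1}{h + 3}\right)^{2} = \left(4 + \frac{1}{3 + h}\right)^{2}$)
$G{\left(B \right)} = 0$
$- 63 G{\left(10 \right)} \left(P{\left(3,5 \right)} + 8\right) = \left(-63\right) 0 \left(\frac{\left(13 + 4 \cdot 5\right)^{2}}{\left(3 + 5\right)^{2}} + 8\right) = 0 \left(\frac{\left(13 + 20\right)^{2}}{64} + 8\right) = 0 \left(\frac{33^{2}}{64} + 8\right) = 0 \left(\frac{1}{64} \cdot 1089 + 8\right) = 0 \left(\frac{1089}{64} + 8\right) = 0 \cdot \frac{1601}{64} = 0$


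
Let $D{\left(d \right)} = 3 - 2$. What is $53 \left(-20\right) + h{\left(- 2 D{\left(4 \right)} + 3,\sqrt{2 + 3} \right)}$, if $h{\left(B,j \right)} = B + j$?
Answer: $-1059 + \sqrt{5} \approx -1056.8$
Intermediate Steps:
$D{\left(d \right)} = 1$
$53 \left(-20\right) + h{\left(- 2 D{\left(4 \right)} + 3,\sqrt{2 + 3} \right)} = 53 \left(-20\right) + \left(\left(\left(-2\right) 1 + 3\right) + \sqrt{2 + 3}\right) = -1060 + \left(\left(-2 + 3\right) + \sqrt{5}\right) = -1060 + \left(1 + \sqrt{5}\right) = -1059 + \sqrt{5}$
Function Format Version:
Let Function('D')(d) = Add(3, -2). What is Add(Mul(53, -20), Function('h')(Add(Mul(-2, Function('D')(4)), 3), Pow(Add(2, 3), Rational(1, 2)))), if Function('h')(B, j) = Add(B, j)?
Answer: Add(-1059, Pow(5, Rational(1, 2))) ≈ -1056.8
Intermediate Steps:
Function('D')(d) = 1
Add(Mul(53, -20), Function('h')(Add(Mul(-2, Function('D')(4)), 3), Pow(Add(2, 3), Rational(1, 2)))) = Add(Mul(53, -20), Add(Add(Mul(-2, 1), 3), Pow(Add(2, 3), Rational(1, 2)))) = Add(-1060, Add(Add(-2, 3), Pow(5, Rational(1, 2)))) = Add(-1060, Add(1, Pow(5, Rational(1, 2)))) = Add(-1059, Pow(5, Rational(1, 2)))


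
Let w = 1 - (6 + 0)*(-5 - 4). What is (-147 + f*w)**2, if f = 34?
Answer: 2968729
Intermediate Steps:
w = 55 (w = 1 - 6*(-9) = 1 - 1*(-54) = 1 + 54 = 55)
(-147 + f*w)**2 = (-147 + 34*55)**2 = (-147 + 1870)**2 = 1723**2 = 2968729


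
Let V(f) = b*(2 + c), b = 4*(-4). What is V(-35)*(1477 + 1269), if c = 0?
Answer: -87872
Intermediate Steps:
b = -16
V(f) = -32 (V(f) = -16*(2 + 0) = -16*2 = -32)
V(-35)*(1477 + 1269) = -32*(1477 + 1269) = -32*2746 = -87872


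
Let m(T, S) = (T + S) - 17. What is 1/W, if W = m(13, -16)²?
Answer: 1/400 ≈ 0.0025000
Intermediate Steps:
m(T, S) = -17 + S + T (m(T, S) = (S + T) - 17 = -17 + S + T)
W = 400 (W = (-17 - 16 + 13)² = (-20)² = 400)
1/W = 1/400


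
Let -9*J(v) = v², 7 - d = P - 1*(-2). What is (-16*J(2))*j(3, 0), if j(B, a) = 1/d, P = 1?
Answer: 16/9 ≈ 1.7778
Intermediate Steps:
d = 4 (d = 7 - (1 - 1*(-2)) = 7 - (1 + 2) = 7 - 1*3 = 7 - 3 = 4)
j(B, a) = ¼ (j(B, a) = 1/4 = ¼)
J(v) = -v²/9
(-16*J(2))*j(3, 0) = -(-16)*2²/9*(¼) = -(-16)*4/9*(¼) = -16*(-4/9)*(¼) = (64/9)*(¼) = 16/9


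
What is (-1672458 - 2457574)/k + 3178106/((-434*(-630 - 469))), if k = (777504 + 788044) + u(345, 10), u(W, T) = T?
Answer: 751406107559/186679484257 ≈ 4.0251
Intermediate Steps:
k = 1565558 (k = (777504 + 788044) + 10 = 1565548 + 10 = 1565558)
(-1672458 - 2457574)/k + 3178106/((-434*(-630 - 469))) = (-1672458 - 2457574)/1565558 + 3178106/((-434*(-630 - 469))) = -4130032*1/1565558 + 3178106/((-434*(-1099))) = -2065016/782779 + 3178106/476966 = -2065016/782779 + 3178106*(1/476966) = -2065016/782779 + 1589053/238483 = 751406107559/186679484257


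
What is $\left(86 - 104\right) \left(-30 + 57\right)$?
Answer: $-486$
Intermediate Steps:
$\left(86 - 104\right) \left(-30 + 57\right) = \left(-18\right) 27 = -486$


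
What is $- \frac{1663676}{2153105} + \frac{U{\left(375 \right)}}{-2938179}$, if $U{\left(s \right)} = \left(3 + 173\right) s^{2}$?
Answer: $- \frac{19392508878668}{2108735965265} \approx -9.1963$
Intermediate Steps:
$U{\left(s \right)} = 176 s^{2}$
$- \frac{1663676}{2153105} + \frac{U{\left(375 \right)}}{-2938179} = - \frac{1663676}{2153105} + \frac{176 \cdot 375^{2}}{-2938179} = \left(-1663676\right) \frac{1}{2153105} + 176 \cdot 140625 \left(- \frac{1}{2938179}\right) = - \frac{1663676}{2153105} + 24750000 \left(- \frac{1}{2938179}\right) = - \frac{1663676}{2153105} - \frac{8250000}{979393} = - \frac{19392508878668}{2108735965265}$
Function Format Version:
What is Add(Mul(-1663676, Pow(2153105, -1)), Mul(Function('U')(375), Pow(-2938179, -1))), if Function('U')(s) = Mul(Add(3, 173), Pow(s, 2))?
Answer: Rational(-19392508878668, 2108735965265) ≈ -9.1963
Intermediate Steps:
Function('U')(s) = Mul(176, Pow(s, 2))
Add(Mul(-1663676, Pow(2153105, -1)), Mul(Function('U')(375), Pow(-2938179, -1))) = Add(Mul(-1663676, Pow(2153105, -1)), Mul(Mul(176, Pow(375, 2)), Pow(-2938179, -1))) = Add(Mul(-1663676, Rational(1, 2153105)), Mul(Mul(176, 140625), Rational(-1, 2938179))) = Add(Rational(-1663676, 2153105), Mul(24750000, Rational(-1, 2938179))) = Add(Rational(-1663676, 2153105), Rational(-8250000, 979393)) = Rational(-19392508878668, 2108735965265)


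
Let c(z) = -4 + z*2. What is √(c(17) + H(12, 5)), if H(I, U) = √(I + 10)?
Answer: √(30 + √22) ≈ 5.8899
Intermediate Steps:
H(I, U) = √(10 + I)
c(z) = -4 + 2*z
√(c(17) + H(12, 5)) = √((-4 + 2*17) + √(10 + 12)) = √((-4 + 34) + √22) = √(30 + √22)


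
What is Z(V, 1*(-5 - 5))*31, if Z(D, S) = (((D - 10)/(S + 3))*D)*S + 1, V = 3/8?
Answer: -4123/32 ≈ -128.84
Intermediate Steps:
V = 3/8 (V = 3*(⅛) = 3/8 ≈ 0.37500)
Z(D, S) = 1 + D*S*(-10 + D)/(3 + S) (Z(D, S) = (((-10 + D)/(3 + S))*D)*S + 1 = (D*(-10 + D)/(3 + S))*S + 1 = D*S*(-10 + D)/(3 + S) + 1 = 1 + D*S*(-10 + D)/(3 + S))
Z(V, 1*(-5 - 5))*31 = ((3 + 1*(-5 - 5) + (1*(-5 - 5))*(3/8)² - 10*3/8*1*(-5 - 5))/(3 + 1*(-5 - 5)))*31 = ((3 + 1*(-10) + (1*(-10))*(9/64) - 10*3/8*1*(-10))/(3 + 1*(-10)))*31 = ((3 - 10 - 10*9/64 - 10*3/8*(-10))/(3 - 10))*31 = ((3 - 10 - 45/32 + 75/2)/(-7))*31 = -⅐*931/32*31 = -133/32*31 = -4123/32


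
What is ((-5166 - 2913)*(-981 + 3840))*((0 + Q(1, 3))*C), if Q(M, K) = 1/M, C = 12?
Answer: -277174332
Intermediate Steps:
((-5166 - 2913)*(-981 + 3840))*((0 + Q(1, 3))*C) = ((-5166 - 2913)*(-981 + 3840))*((0 + 1/1)*12) = (-8079*2859)*((0 + 1)*12) = -23097861*12 = -277174332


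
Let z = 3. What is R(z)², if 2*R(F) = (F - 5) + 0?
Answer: 1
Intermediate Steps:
R(F) = -5/2 + F/2 (R(F) = ((F - 5) + 0)/2 = ((-5 + F) + 0)/2 = (-5 + F)/2 = -5/2 + F/2)
R(z)² = (-5/2 + (½)*3)² = (-5/2 + 3/2)² = (-1)² = 1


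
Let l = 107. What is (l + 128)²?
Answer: 55225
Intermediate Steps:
(l + 128)² = (107 + 128)² = 235² = 55225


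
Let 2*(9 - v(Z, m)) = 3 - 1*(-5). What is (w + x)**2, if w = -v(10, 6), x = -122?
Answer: 16129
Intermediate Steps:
v(Z, m) = 5 (v(Z, m) = 9 - (3 - 1*(-5))/2 = 9 - (3 + 5)/2 = 9 - 1/2*8 = 9 - 4 = 5)
w = -5 (w = -1*5 = -5)
(w + x)**2 = (-5 - 122)**2 = (-127)**2 = 16129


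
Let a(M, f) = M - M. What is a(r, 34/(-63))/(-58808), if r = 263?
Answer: 0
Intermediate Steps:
a(M, f) = 0
a(r, 34/(-63))/(-58808) = 0/(-58808) = 0*(-1/58808) = 0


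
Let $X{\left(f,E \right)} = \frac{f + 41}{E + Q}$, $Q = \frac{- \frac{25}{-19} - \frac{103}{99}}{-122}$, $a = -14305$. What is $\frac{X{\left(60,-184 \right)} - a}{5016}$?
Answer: $\frac{151002098537}{52950408324} \approx 2.8518$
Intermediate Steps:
$Q = - \frac{259}{114741}$ ($Q = \left(\left(-25\right) \left(- \frac{1}{19}\right) - \frac{103}{99}\right) \left(- \frac{1}{122}\right) = \left(\frac{25}{19} - \frac{103}{99}\right) \left(- \frac{1}{122}\right) = \frac{518}{1881} \left(- \frac{1}{122}\right) = - \frac{259}{114741} \approx -0.0022573$)
$X{\left(f,E \right)} = \frac{41 + f}{- \frac{259}{114741} + E}$ ($X{\left(f,E \right)} = \frac{f + 41}{E - \frac{259}{114741}} = \frac{41 + f}{- \frac{259}{114741} + E}$)
$\frac{X{\left(60,-184 \right)} - a}{5016} = \frac{\frac{114741 \left(41 + 60\right)}{-259 + 114741 \left(-184\right)} - -14305}{5016} = \left(114741 \frac{1}{-259 - 21112344} \cdot 101 + 14305\right) \frac{1}{5016} = \left(114741 \frac{1}{-21112603} \cdot 101 + 14305\right) \frac{1}{5016} = \left(114741 \left(- \frac{1}{21112603}\right) 101 + 14305\right) \frac{1}{5016} = \left(- \frac{11588841}{21112603} + 14305\right) \frac{1}{5016} = \frac{302004197074}{21112603} \cdot \frac{1}{5016} = \frac{151002098537}{52950408324}$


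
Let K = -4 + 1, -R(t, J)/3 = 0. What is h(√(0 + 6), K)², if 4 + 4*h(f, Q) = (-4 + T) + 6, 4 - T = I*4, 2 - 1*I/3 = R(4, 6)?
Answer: 121/4 ≈ 30.250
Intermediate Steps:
R(t, J) = 0 (R(t, J) = -3*0 = 0)
I = 6 (I = 6 - 3*0 = 6 + 0 = 6)
K = -3
T = -20 (T = 4 - 6*4 = 4 - 1*24 = 4 - 24 = -20)
h(f, Q) = -11/2 (h(f, Q) = -1 + ((-4 - 20) + 6)/4 = -1 + (-24 + 6)/4 = -1 + (¼)*(-18) = -1 - 9/2 = -11/2)
h(√(0 + 6), K)² = (-11/2)² = 121/4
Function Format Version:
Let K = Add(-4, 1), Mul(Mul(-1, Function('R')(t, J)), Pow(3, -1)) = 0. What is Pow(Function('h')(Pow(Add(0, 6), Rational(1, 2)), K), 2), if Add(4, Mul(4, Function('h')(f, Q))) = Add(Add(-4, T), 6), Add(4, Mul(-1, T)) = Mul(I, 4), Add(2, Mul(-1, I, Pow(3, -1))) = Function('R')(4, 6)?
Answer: Rational(121, 4) ≈ 30.250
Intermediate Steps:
Function('R')(t, J) = 0 (Function('R')(t, J) = Mul(-3, 0) = 0)
I = 6 (I = Add(6, Mul(-3, 0)) = Add(6, 0) = 6)
K = -3
T = -20 (T = Add(4, Mul(-1, Mul(6, 4))) = Add(4, Mul(-1, 24)) = Add(4, -24) = -20)
Function('h')(f, Q) = Rational(-11, 2) (Function('h')(f, Q) = Add(-1, Mul(Rational(1, 4), Add(Add(-4, -20), 6))) = Add(-1, Mul(Rational(1, 4), Add(-24, 6))) = Add(-1, Mul(Rational(1, 4), -18)) = Add(-1, Rational(-9, 2)) = Rational(-11, 2))
Pow(Function('h')(Pow(Add(0, 6), Rational(1, 2)), K), 2) = Pow(Rational(-11, 2), 2) = Rational(121, 4)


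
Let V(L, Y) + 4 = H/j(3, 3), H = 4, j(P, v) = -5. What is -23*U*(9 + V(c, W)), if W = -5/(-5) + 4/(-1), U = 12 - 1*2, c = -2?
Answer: -966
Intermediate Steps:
U = 10 (U = 12 - 2 = 10)
W = -3 (W = -5*(-⅕) + 4*(-1) = 1 - 4 = -3)
V(L, Y) = -24/5 (V(L, Y) = -4 + 4/(-5) = -4 + 4*(-⅕) = -4 - ⅘ = -24/5)
-23*U*(9 + V(c, W)) = -230*(9 - 24/5) = -230*21/5 = -23*42 = -966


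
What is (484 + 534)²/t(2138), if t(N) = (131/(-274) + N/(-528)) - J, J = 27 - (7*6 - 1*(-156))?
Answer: 37481766432/6020983 ≈ 6225.2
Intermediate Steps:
J = -171 (J = 27 - (42 + 156) = 27 - 1*198 = 27 - 198 = -171)
t(N) = 46723/274 - N/528 (t(N) = (131/(-274) + N/(-528)) - 1*(-171) = (131*(-1/274) + N*(-1/528)) + 171 = (-131/274 - N/528) + 171 = 46723/274 - N/528)
(484 + 534)²/t(2138) = (484 + 534)²/(46723/274 - 1/528*2138) = 1018²/(46723/274 - 1069/264) = 1036324/(6020983/36168) = 1036324*(36168/6020983) = 37481766432/6020983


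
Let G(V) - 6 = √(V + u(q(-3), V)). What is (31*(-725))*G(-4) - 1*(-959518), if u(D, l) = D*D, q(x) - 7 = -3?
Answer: 824668 - 44950*√3 ≈ 7.4681e+5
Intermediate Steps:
q(x) = 4 (q(x) = 7 - 3 = 4)
u(D, l) = D²
G(V) = 6 + √(16 + V) (G(V) = 6 + √(V + 4²) = 6 + √(V + 16) = 6 + √(16 + V))
(31*(-725))*G(-4) - 1*(-959518) = (31*(-725))*(6 + √(16 - 4)) - 1*(-959518) = -22475*(6 + √12) + 959518 = -22475*(6 + 2*√3) + 959518 = (-134850 - 44950*√3) + 959518 = 824668 - 44950*√3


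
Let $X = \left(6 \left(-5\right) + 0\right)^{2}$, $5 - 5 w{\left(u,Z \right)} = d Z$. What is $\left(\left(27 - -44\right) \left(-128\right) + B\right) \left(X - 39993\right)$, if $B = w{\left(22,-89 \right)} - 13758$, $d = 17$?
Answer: $\frac{4406250216}{5} \approx 8.8125 \cdot 10^{8}$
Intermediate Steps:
$w{\left(u,Z \right)} = 1 - \frac{17 Z}{5}$
$X = 900$ ($X = \left(-30 + 0\right)^{2} = \left(-30\right)^{2} = 900$)
$B = - \frac{67272}{5}$ ($B = \left(1 - - \frac{1513}{5}\right) - 13758 = \left(1 + \frac{1513}{5}\right) - 13758 = \frac{1518}{5} - 13758 = - \frac{67272}{5} \approx -13454.0$)
$\left(\left(27 - -44\right) \left(-128\right) + B\right) \left(X - 39993\right) = \left(\left(27 - -44\right) \left(-128\right) - \frac{67272}{5}\right) \left(900 - 39993\right) = \left(\left(27 + 44\right) \left(-128\right) - \frac{67272}{5}\right) \left(-39093\right) = \left(71 \left(-128\right) - \frac{67272}{5}\right) \left(-39093\right) = \left(-9088 - \frac{67272}{5}\right) \left(-39093\right) = \left(- \frac{112712}{5}\right) \left(-39093\right) = \frac{4406250216}{5}$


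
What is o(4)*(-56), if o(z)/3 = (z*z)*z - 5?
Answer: -9912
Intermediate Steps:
o(z) = -15 + 3*z³ (o(z) = 3*((z*z)*z - 5) = 3*(z²*z - 5) = 3*(z³ - 5) = 3*(-5 + z³) = -15 + 3*z³)
o(4)*(-56) = (-15 + 3*4³)*(-56) = (-15 + 3*64)*(-56) = (-15 + 192)*(-56) = 177*(-56) = -9912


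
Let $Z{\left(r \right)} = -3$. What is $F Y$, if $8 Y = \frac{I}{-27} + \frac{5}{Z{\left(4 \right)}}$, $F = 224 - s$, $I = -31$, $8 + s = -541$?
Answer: $- \frac{5411}{108} \approx -50.102$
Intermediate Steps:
$s = -549$ ($s = -8 - 541 = -549$)
$F = 773$ ($F = 224 - -549 = 224 + 549 = 773$)
$Y = - \frac{7}{108}$ ($Y = \frac{- \frac{31}{-27} + \frac{5}{-3}}{8} = \frac{\left(-31\right) \left(- \frac{1}{27}\right) + 5 \left(- \frac{1}{3}\right)}{8} = \frac{\frac{31}{27} - \frac{5}{3}}{8} = \frac{1}{8} \left(- \frac{14}{27}\right) = - \frac{7}{108} \approx -0.064815$)
$F Y = 773 \left(- \frac{7}{108}\right) = - \frac{5411}{108}$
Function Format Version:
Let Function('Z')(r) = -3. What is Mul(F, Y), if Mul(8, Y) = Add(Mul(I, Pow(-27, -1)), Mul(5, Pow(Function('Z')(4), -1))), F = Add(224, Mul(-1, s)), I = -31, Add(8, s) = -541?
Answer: Rational(-5411, 108) ≈ -50.102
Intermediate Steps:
s = -549 (s = Add(-8, -541) = -549)
F = 773 (F = Add(224, Mul(-1, -549)) = Add(224, 549) = 773)
Y = Rational(-7, 108) (Y = Mul(Rational(1, 8), Add(Mul(-31, Pow(-27, -1)), Mul(5, Pow(-3, -1)))) = Mul(Rational(1, 8), Add(Mul(-31, Rational(-1, 27)), Mul(5, Rational(-1, 3)))) = Mul(Rational(1, 8), Add(Rational(31, 27), Rational(-5, 3))) = Mul(Rational(1, 8), Rational(-14, 27)) = Rational(-7, 108) ≈ -0.064815)
Mul(F, Y) = Mul(773, Rational(-7, 108)) = Rational(-5411, 108)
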